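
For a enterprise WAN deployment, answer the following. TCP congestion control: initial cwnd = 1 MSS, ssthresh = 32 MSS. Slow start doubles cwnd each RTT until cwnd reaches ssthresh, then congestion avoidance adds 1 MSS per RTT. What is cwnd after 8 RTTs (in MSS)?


RTT 0: cwnd = 1 MSS (initial)
RTT 1: cwnd = 2 MSS (slow start, doubled)
RTT 2: cwnd = 4 MSS (slow start, doubled)
RTT 3: cwnd = 8 MSS (slow start, doubled)
RTT 4: cwnd = 16 MSS (slow start, doubled)
RTT 5: cwnd = 32 MSS (slow start, doubled)
RTT 6: cwnd = 33 MSS (congestion avoidance, +1)
RTT 7: cwnd = 34 MSS (congestion avoidance, +1)
RTT 8: cwnd = 35 MSS (congestion avoidance, +1)

35


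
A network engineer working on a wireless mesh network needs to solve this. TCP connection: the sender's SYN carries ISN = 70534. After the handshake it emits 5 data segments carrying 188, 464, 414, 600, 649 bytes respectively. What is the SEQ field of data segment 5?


The SYN occupies sequence number ISN = 70534, so the first data byte is ISN + 1 = 70535.
SEQ of data segment i = (ISN + 1) + sum of payload sizes of segments 1..i-1.
Segment 1: SEQ = 70535, payload = 188 bytes
Segment 2: SEQ = 70723, payload = 464 bytes
Segment 3: SEQ = 71187, payload = 414 bytes
Segment 4: SEQ = 71601, payload = 600 bytes
Segment 5: SEQ = 72201, payload = 649 bytes
SEQ of segment 5 = 70535 + 188 + 464 + 414 + 600 = 72201

72201


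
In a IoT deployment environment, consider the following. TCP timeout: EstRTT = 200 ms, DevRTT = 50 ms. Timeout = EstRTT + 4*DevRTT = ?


Given: EstRTT = 200 ms, DevRTT = 50 ms
Timeout = EstRTT + 4 * DevRTT
4 * DevRTT = 4 * 50 = 200
Timeout = 200 + 200 = 400 ms

400


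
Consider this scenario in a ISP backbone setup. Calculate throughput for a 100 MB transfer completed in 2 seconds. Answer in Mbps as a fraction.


Given: file = 100 MB, time = 2 s
File in Mb = 100 * 8 = 800 Mb
Throughput = 800 / 2 Mbps
Throughput = 400 Mbps

400


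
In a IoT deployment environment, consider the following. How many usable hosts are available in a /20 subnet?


Given: subnet mask /20
Host bits = 32 - 20 = 12
Total addresses = 2^12 = 4096
Usable hosts = 4096 - 2 (network + broadcast) = 4094

4094


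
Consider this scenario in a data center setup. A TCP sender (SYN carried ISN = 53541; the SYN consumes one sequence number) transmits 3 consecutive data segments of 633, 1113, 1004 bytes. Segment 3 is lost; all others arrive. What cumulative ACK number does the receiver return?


SYN uses sequence number 53541; first data byte = ISN + 1 = 53542.
Segment 1: SEQ = 53542, len = 633 B, covers [53542, 54174]
Segment 2: SEQ = 54175, len = 1113 B, covers [54175, 55287]
Segment 3: SEQ = 55288, len = 1004 B, covers [55288, 56291] [LOST]
In-order data received: bytes [53542, 55287] (segments 1..2).
Segment 3 missing -> gap begins at byte 55288.
Cumulative ACK = next expected in-order byte = 53542 + 633 + 1113 = 55288

55288


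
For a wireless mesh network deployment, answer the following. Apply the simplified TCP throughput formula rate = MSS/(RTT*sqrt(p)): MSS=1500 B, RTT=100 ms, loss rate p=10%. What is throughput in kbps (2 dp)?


Given: MSS = 1500 bytes, RTT = 100 ms, loss = 10%
RTT in seconds = 100 / 1000 = 0.1
Loss rate = 10% = 0.1
sqrt(loss) = sqrt(0.1) = 0.316227766017
Throughput (bytes/s) = 1500 / (0.1 * 0.316227766017) = 47434.1649
Throughput (kbps) = 47434.1649 * 8 / 1000 = 379.473319 -> 379.47 kbps (2 dp)

379.47


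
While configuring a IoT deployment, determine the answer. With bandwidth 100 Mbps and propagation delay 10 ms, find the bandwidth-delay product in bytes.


Given: bandwidth = 100 Mbps, delay = 10 ms
BDP in bits = 100 * 10^6 * 10 / 1000
BDP in bits = 1000000
BDP in bytes = 1000000 / 8 = 125000

125000


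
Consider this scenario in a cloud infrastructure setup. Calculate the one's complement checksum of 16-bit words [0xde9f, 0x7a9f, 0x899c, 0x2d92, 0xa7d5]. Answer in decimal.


Given words: [0xde9f, 0x7a9f, 0x899c, 0x2d92, 0xa7d5]
Step 1: Sum all words
Raw sum = 56991 + 31391 + 35228 + 11666 + 42965 = 178241
Step 2: Fold carry: (47169 + 2) = 47171
One's complement = ~47171 & 0xFFFF = 18364

18364


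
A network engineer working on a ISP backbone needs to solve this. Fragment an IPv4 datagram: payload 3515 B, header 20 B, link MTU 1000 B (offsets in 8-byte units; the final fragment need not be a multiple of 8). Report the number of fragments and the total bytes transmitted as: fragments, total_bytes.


Max data per non-final fragment = floor((MTU - header)/8)*8 = floor((1000 - 20)/8)*8 = floor(980/8)*8 = 976 B
Final fragment needs no 8-byte alignment: it can carry up to MTU - header = 980 B
Non-final fragments needed = ceil((payload - 980) / 976) = ceil(2535/976) = ceil(2.5973) = 3
Number of fragments = 3 + 1 = 4
Fragment sizes (data): 3 * 976 B + 587 B (last, 587 <= 980 OK)
Total bytes sent = payload + n_frags * header = 3515 + 4*20 = 3515 + 80 = 3595 B

4, 3595


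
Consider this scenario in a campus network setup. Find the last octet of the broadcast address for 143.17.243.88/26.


Given: IP = 143.17.243.88, prefix = /26
Host bits = 32 - 26 = 6
Network last octet = 88 AND mask = 64
Host part size = 2^6 - 1 = 63
Broadcast last octet = 64 OR 63 = 127

127


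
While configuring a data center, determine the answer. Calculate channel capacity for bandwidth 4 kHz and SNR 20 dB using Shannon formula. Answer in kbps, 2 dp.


Given: B = 4 kHz, SNR = 20 dB
SNR linear = 10^(20/10) = 100
1 + SNR = 101
log2(101) = 6.6582114828
C = 4 * 1000 * 6.6582114828 = 26632.8459 bps
C = 26.632846 kbps -> 26.63 kbps (2 dp)

26.63


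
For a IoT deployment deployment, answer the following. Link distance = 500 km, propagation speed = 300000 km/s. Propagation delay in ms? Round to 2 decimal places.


Given: distance = 500 km, speed = 300000 km/s
Delay = distance / speed = 500 / 300000 seconds
Delay in ms = 500 * 1000 / 300000
Delay = 1.6667 ms
Rounded to 2 dp = 1.67 ms

1.67


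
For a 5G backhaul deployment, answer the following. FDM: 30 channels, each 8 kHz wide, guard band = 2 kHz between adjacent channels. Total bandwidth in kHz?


Given: 30 channels, 8 kHz each, guard = 2 kHz
Channel bandwidth = 30 * 8 = 240 kHz
Guard bands = 29 gaps * 2 kHz = 58 kHz
Total = 240 + 58 = 298 kHz

298


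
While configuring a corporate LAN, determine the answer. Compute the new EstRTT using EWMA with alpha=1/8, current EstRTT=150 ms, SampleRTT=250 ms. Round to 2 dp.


Given: EstRTT = 150 ms, SampleRTT = 250 ms, alpha = 1/8
New EstRTT = (1 - alpha) * EstRTT + alpha * SampleRTT
(7/8) * 150 = 131.25
(1/8) * 250 = 31.25
New EstRTT = 131.25 + 31.25 = 162.5 ms -> 162.50 ms (2 dp)

162.50


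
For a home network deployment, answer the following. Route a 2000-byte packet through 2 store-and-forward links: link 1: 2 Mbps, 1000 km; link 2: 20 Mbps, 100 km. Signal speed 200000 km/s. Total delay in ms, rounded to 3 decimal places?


Packet = 2000 bytes = 16000 bits. Store-and-forward: sum (t_trans + t_prop) per link.
Link 1: t_trans = 16000/(2*10^6) s = 8.0000 ms; t_prop = 1000/200000 s = 5.0000 ms; subtotal = 13.0000 ms
Link 2: t_trans = 16000/(20*10^6) s = 0.8000 ms; t_prop = 100/200000 s = 0.5000 ms; subtotal = 1.3000 ms
End-to-end = 13.0000 + 1.3000 = 14.3000 ms -> 14.300 ms (3 dp)

14.300


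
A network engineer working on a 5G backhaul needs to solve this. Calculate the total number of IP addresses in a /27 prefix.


Given: CIDR prefix /27
Host bits = 32 - 27 = 5
Total addresses = 2^5 = 32

32


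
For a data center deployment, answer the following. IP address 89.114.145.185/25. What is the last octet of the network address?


Given: IP = 89.114.145.185, prefix = /25
Subnet mask = 255.255.255.128
Last octet of IP: 185
Last octet of mask: 128
Network last octet = 185 AND 128 = 128

128


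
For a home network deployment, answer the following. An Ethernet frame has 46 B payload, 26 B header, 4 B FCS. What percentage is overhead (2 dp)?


Given: payload = 46 B, header = 26 B, trailer = 4 B
Overhead bytes = header + trailer = 26 + 4 = 30
Total frame = payload + overhead = 46 + 30 = 76
Overhead % = 30 / 76 * 100 = 39.4737% -> 39.47% (2 dp)

39.47


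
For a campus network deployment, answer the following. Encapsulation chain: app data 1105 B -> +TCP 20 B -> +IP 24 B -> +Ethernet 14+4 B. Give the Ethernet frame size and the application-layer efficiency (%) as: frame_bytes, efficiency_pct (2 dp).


TCP segment = 1105 + 20 = 1125 B
IP packet = 1125 + 24 = 1149 B
Ethernet frame = 1149 + 14 + 4 = 1167 B
Efficiency = app / frame = 1105 / 1167 = 0.946872 = 94.6872% -> 94.69% (2 dp)

1167, 94.69


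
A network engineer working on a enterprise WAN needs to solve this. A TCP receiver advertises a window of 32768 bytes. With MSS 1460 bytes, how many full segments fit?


Given: RWND = 32768 bytes, MSS = 1460 bytes
Full segments = floor(RWND / MSS)
Full segments = floor(32768 / 1460)
Full segments = floor(22.4438) = 22

22


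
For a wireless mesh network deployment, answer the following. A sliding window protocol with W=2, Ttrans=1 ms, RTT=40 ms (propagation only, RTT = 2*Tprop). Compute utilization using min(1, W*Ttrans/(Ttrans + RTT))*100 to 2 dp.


Given: W = 2, Ttrans = 1 ms, RTT = 40 ms (= 2 * Tprop, Tprop = 20 ms)
Cycle time = Ttrans + RTT = 1 + 40 = 41 ms (first packet sent until its ACK returns)
W * Ttrans = 2 * 1 = 2 ms of sending per cycle
W * Ttrans / (Ttrans + RTT) = 2 / 41 = 0.048780
U = min(1, 0.048780) = 0.048780
U% = 4.88%

4.88


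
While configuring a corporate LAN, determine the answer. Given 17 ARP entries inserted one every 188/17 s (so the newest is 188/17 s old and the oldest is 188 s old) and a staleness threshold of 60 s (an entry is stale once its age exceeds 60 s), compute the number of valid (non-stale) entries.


Ages are k * 188/17 s for k = 1..17 (spacing = 11.0588 s).
Entry k is valid iff k * 188/17 <= 60 iff k <= 17 * 60 / 188 = 5.4255
n_valid = floor(5.4255) = 5
(n_stale = 17 - 5 = 12)

5


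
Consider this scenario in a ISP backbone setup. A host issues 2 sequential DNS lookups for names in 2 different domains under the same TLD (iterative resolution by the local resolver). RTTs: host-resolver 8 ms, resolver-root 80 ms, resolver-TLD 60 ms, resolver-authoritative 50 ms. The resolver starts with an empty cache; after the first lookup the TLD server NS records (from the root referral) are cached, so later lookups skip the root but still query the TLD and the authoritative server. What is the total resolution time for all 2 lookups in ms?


Lookup 1 (cold cache): local + root + TLD + auth = 8 + 80 + 60 + 50 = 198 ms
Lookups 2..2 (TLD NS cached -> skip root; new domain -> still ask TLD and auth): local + TLD + auth = 8 + 60 + 50 = 118 ms each
Remaining 1 lookups: 1 * 118 = 118 ms
Total = 198 + 118 = 316 ms

316


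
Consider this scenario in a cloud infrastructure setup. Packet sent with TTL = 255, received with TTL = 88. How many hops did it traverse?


Given: initial TTL = 255, received TTL = 88
Hops = initial TTL - received TTL
Hops = 255 - 88 = 167

167


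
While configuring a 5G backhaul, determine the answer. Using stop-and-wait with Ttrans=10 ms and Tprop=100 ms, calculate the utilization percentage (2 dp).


Given: Ttrans = 10 ms, Tprop = 100 ms
RTT = 2 * Tprop = 2 * 100 = 200 ms
U = Ttrans / (Ttrans + RTT)
U = 10 / (10 + 200)
U = 10 / 210 = 0.047619
U% = 4.76%

4.76


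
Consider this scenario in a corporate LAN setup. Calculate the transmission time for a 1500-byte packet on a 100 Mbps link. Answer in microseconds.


Given: packet = 1500 bytes, bandwidth = 100 Mbps
Packet in bits = 1500 * 8 = 12000 bits
Bandwidth = 100 * 10^6 = 100000000 bps
Time = 12000 / 100000000 seconds
Time in us = 12000 * 10^6 / 100000000 = 120

120


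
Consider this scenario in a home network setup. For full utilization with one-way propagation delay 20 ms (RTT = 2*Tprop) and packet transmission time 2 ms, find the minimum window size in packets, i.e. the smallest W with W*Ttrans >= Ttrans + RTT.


Given: Ttrans = 2 ms, RTT = 40 ms (= 2 * Tprop, Tprop = 20 ms)
Time until first ACK returns = Ttrans + RTT = 2 + 40 = 42 ms
Need W * Ttrans >= Ttrans + RTT  ->  W >= (Ttrans + RTT) / Ttrans
(Ttrans + RTT) / Ttrans = 42 / 2 = 21
W_min = ceil(21) = 21

21


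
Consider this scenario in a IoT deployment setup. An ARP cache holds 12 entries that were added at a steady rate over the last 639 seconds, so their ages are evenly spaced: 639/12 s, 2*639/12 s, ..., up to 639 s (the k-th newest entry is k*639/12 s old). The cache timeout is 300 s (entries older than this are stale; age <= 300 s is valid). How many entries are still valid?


Ages are k * 639/12 s for k = 1..12 (spacing = 53.2500 s).
Entry k is valid iff k * 639/12 <= 300 iff k <= 12 * 300 / 639 = 5.6338
n_valid = floor(5.6338) = 5
(n_stale = 12 - 5 = 7)

5


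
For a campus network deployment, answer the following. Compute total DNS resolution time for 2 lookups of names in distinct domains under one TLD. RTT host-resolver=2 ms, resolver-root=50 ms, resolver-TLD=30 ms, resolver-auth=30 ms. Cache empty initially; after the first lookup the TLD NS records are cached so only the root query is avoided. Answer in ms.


Lookup 1 (cold cache): local + root + TLD + auth = 2 + 50 + 30 + 30 = 112 ms
Lookups 2..2 (TLD NS cached -> skip root; new domain -> still ask TLD and auth): local + TLD + auth = 2 + 30 + 30 = 62 ms each
Remaining 1 lookups: 1 * 62 = 62 ms
Total = 112 + 62 = 174 ms

174


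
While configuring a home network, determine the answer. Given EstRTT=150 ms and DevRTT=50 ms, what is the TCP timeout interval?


Given: EstRTT = 150 ms, DevRTT = 50 ms
Timeout = EstRTT + 4 * DevRTT
4 * DevRTT = 4 * 50 = 200
Timeout = 150 + 200 = 350 ms

350


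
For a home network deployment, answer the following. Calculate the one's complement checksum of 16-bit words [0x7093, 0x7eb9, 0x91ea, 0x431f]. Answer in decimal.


Given words: [0x7093, 0x7eb9, 0x91ea, 0x431f]
Step 1: Sum all words
Raw sum = 28819 + 32441 + 37354 + 17183 = 115797
Step 2: Fold carry: (50261 + 1) = 50262
One's complement = ~50262 & 0xFFFF = 15273

15273


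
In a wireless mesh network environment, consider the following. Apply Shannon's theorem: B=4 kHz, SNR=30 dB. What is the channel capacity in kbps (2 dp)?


Given: B = 4 kHz, SNR = 30 dB
SNR linear = 10^(30/10) = 1000
1 + SNR = 1001
log2(1001) = 9.9672262588
C = 4 * 1000 * 9.9672262588 = 39868.9050 bps
C = 39.868905 kbps -> 39.87 kbps (2 dp)

39.87


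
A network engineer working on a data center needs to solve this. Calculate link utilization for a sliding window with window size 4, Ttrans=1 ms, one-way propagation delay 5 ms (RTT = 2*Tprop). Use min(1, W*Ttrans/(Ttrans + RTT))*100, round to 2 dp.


Given: W = 4, Ttrans = 1 ms, RTT = 10 ms (= 2 * Tprop, Tprop = 5 ms)
Cycle time = Ttrans + RTT = 1 + 10 = 11 ms (first packet sent until its ACK returns)
W * Ttrans = 4 * 1 = 4 ms of sending per cycle
W * Ttrans / (Ttrans + RTT) = 4 / 11 = 0.363636
U = min(1, 0.363636) = 0.363636
U% = 36.36%

36.36


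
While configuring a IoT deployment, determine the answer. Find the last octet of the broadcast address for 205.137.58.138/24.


Given: IP = 205.137.58.138, prefix = /24
Host bits = 32 - 24 = 8
Network last octet = 138 AND mask = 0
Host part size = 2^8 - 1 = 255
Broadcast last octet = 0 OR 255 = 255

255


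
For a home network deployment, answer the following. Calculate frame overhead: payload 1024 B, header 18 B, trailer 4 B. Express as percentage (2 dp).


Given: payload = 1024 B, header = 18 B, trailer = 4 B
Overhead bytes = header + trailer = 18 + 4 = 22
Total frame = payload + overhead = 1024 + 22 = 1046
Overhead % = 22 / 1046 * 100 = 2.1033% -> 2.10% (2 dp)

2.10


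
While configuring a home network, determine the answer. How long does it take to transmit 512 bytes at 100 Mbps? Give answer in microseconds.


Given: packet = 512 bytes, bandwidth = 100 Mbps
Packet in bits = 512 * 8 = 4096 bits
Bandwidth = 100 * 10^6 = 100000000 bps
Time = 4096 / 100000000 seconds
Time in us = 4096 * 10^6 / 100000000 = 40.96

40.96


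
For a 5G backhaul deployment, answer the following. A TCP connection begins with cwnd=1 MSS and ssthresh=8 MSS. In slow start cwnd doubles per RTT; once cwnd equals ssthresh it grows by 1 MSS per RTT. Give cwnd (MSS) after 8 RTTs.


RTT 0: cwnd = 1 MSS (initial)
RTT 1: cwnd = 2 MSS (slow start, doubled)
RTT 2: cwnd = 4 MSS (slow start, doubled)
RTT 3: cwnd = 8 MSS (slow start, doubled)
RTT 4: cwnd = 9 MSS (congestion avoidance, +1)
RTT 5: cwnd = 10 MSS (congestion avoidance, +1)
RTT 6: cwnd = 11 MSS (congestion avoidance, +1)
RTT 7: cwnd = 12 MSS (congestion avoidance, +1)
RTT 8: cwnd = 13 MSS (congestion avoidance, +1)

13


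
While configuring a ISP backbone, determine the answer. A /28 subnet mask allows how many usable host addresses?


Given: subnet mask /28
Host bits = 32 - 28 = 4
Total addresses = 2^4 = 16
Usable hosts = 16 - 2 (network + broadcast) = 14

14


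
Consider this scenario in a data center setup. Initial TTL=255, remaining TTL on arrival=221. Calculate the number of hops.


Given: initial TTL = 255, received TTL = 221
Hops = initial TTL - received TTL
Hops = 255 - 221 = 34

34


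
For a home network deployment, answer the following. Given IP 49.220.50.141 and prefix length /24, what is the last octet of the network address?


Given: IP = 49.220.50.141, prefix = /24
Subnet mask = 255.255.255.0
Last octet of IP: 141
Last octet of mask: 0
Network last octet = 141 AND 0 = 0

0


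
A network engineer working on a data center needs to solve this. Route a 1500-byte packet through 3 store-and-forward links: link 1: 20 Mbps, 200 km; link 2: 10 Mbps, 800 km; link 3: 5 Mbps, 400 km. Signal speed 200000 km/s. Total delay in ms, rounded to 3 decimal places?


Packet = 1500 bytes = 12000 bits. Store-and-forward: sum (t_trans + t_prop) per link.
Link 1: t_trans = 12000/(20*10^6) s = 0.6000 ms; t_prop = 200/200000 s = 1.0000 ms; subtotal = 1.6000 ms
Link 2: t_trans = 12000/(10*10^6) s = 1.2000 ms; t_prop = 800/200000 s = 4.0000 ms; subtotal = 5.2000 ms
Link 3: t_trans = 12000/(5*10^6) s = 2.4000 ms; t_prop = 400/200000 s = 2.0000 ms; subtotal = 4.4000 ms
End-to-end = 1.6000 + 5.2000 + 4.4000 = 11.2000 ms -> 11.200 ms (3 dp)

11.200


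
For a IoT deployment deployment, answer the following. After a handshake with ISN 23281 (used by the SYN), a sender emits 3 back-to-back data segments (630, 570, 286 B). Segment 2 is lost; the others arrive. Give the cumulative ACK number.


SYN uses sequence number 23281; first data byte = ISN + 1 = 23282.
Segment 1: SEQ = 23282, len = 630 B, covers [23282, 23911]
Segment 2: SEQ = 23912, len = 570 B, covers [23912, 24481] [LOST]
Segment 3: SEQ = 24482, len = 286 B, covers [24482, 24767]
In-order data received: bytes [23282, 23911] (segments 1..1).
Segment 2 missing -> gap begins at byte 23912; later segments buffered out of order.
Cumulative ACK = next expected in-order byte = 23282 + 630 = 23912

23912


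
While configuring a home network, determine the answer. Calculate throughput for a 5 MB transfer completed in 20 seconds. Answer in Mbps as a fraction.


Given: file = 5 MB, time = 20 s
File in Mb = 5 * 8 = 40 Mb
Throughput = 40 / 20 Mbps
Throughput = 2 Mbps

2


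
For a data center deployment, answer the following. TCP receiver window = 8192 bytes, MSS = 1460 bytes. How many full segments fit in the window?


Given: RWND = 8192 bytes, MSS = 1460 bytes
Full segments = floor(RWND / MSS)
Full segments = floor(8192 / 1460)
Full segments = floor(5.611) = 5

5


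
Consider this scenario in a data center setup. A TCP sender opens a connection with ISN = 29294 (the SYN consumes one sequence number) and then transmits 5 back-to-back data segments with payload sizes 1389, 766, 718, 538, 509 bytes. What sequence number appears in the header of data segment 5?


The SYN occupies sequence number ISN = 29294, so the first data byte is ISN + 1 = 29295.
SEQ of data segment i = (ISN + 1) + sum of payload sizes of segments 1..i-1.
Segment 1: SEQ = 29295, payload = 1389 bytes
Segment 2: SEQ = 30684, payload = 766 bytes
Segment 3: SEQ = 31450, payload = 718 bytes
Segment 4: SEQ = 32168, payload = 538 bytes
Segment 5: SEQ = 32706, payload = 509 bytes
SEQ of segment 5 = 29295 + 1389 + 766 + 718 + 538 = 32706

32706


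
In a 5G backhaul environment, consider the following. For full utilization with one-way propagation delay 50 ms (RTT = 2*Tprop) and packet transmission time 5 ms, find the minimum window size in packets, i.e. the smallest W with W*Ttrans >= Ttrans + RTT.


Given: Ttrans = 5 ms, RTT = 100 ms (= 2 * Tprop, Tprop = 50 ms)
Time until first ACK returns = Ttrans + RTT = 5 + 100 = 105 ms
Need W * Ttrans >= Ttrans + RTT  ->  W >= (Ttrans + RTT) / Ttrans
(Ttrans + RTT) / Ttrans = 105 / 5 = 21
W_min = ceil(21) = 21

21


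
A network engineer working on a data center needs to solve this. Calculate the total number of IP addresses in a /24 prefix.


Given: CIDR prefix /24
Host bits = 32 - 24 = 8
Total addresses = 2^8 = 256

256


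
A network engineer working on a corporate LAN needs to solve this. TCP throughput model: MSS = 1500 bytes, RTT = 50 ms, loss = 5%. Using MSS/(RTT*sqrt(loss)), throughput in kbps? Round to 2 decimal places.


Given: MSS = 1500 bytes, RTT = 50 ms, loss = 5%
RTT in seconds = 50 / 1000 = 0.05
Loss rate = 5% = 0.05
sqrt(loss) = sqrt(0.05) = 0.223606797750
Throughput (bytes/s) = 1500 / (0.05 * 0.223606797750) = 134164.0786
Throughput (kbps) = 134164.0786 * 8 / 1000 = 1073.312629 -> 1073.31 kbps (2 dp)

1073.31


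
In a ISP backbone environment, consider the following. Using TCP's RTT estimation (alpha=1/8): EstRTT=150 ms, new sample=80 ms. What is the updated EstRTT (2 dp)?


Given: EstRTT = 150 ms, SampleRTT = 80 ms, alpha = 1/8
New EstRTT = (1 - alpha) * EstRTT + alpha * SampleRTT
(7/8) * 150 = 131.25
(1/8) * 80 = 10
New EstRTT = 131.25 + 10 = 141.25 ms -> 141.25 ms (2 dp)

141.25


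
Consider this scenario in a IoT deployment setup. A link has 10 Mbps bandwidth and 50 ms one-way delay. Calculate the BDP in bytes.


Given: bandwidth = 10 Mbps, delay = 50 ms
BDP in bits = 10 * 10^6 * 50 / 1000
BDP in bits = 500000
BDP in bytes = 500000 / 8 = 62500

62500


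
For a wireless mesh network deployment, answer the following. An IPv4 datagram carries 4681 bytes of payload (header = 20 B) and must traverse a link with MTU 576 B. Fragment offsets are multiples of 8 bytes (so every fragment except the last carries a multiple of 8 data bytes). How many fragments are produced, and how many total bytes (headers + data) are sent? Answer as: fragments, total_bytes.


Max data per non-final fragment = floor((MTU - header)/8)*8 = floor((576 - 20)/8)*8 = floor(556/8)*8 = 552 B
Final fragment needs no 8-byte alignment: it can carry up to MTU - header = 556 B
Non-final fragments needed = ceil((payload - 556) / 552) = ceil(4125/552) = ceil(7.4728) = 8
Number of fragments = 8 + 1 = 9
Fragment sizes (data): 8 * 552 B + 265 B (last, 265 <= 556 OK)
Total bytes sent = payload + n_frags * header = 4681 + 9*20 = 4681 + 180 = 4861 B

9, 4861


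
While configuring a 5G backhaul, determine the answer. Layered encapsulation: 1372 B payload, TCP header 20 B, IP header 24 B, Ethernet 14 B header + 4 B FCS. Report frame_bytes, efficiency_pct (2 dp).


TCP segment = 1372 + 20 = 1392 B
IP packet = 1392 + 24 = 1416 B
Ethernet frame = 1416 + 14 + 4 = 1434 B
Efficiency = app / frame = 1372 / 1434 = 0.956764 = 95.6764% -> 95.68% (2 dp)

1434, 95.68


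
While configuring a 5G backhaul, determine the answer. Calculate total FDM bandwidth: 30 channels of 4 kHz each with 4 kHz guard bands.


Given: 30 channels, 4 kHz each, guard = 4 kHz
Channel bandwidth = 30 * 4 = 120 kHz
Guard bands = 29 gaps * 4 kHz = 116 kHz
Total = 120 + 116 = 236 kHz

236


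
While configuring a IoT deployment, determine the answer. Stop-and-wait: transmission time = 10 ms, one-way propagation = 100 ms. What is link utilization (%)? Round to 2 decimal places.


Given: Ttrans = 10 ms, Tprop = 100 ms
RTT = 2 * Tprop = 2 * 100 = 200 ms
U = Ttrans / (Ttrans + RTT)
U = 10 / (10 + 200)
U = 10 / 210 = 0.047619
U% = 4.76%

4.76


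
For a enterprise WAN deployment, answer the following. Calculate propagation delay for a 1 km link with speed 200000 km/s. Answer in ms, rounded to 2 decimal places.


Given: distance = 1 km, speed = 200000 km/s
Delay = distance / speed = 1 / 200000 seconds
Delay in ms = 1 * 1000 / 200000
Delay = 0.0050 ms
Rounded to 2 dp = 0.01 ms

0.01


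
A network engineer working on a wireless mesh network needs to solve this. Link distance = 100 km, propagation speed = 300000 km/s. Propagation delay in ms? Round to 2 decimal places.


Given: distance = 100 km, speed = 300000 km/s
Delay = distance / speed = 100 / 300000 seconds
Delay in ms = 100 * 1000 / 300000
Delay = 0.3333 ms
Rounded to 2 dp = 0.33 ms

0.33


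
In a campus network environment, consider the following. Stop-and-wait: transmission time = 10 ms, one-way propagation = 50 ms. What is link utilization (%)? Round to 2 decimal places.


Given: Ttrans = 10 ms, Tprop = 50 ms
RTT = 2 * Tprop = 2 * 50 = 100 ms
U = Ttrans / (Ttrans + RTT)
U = 10 / (10 + 100)
U = 10 / 110 = 0.090909
U% = 9.09%

9.09


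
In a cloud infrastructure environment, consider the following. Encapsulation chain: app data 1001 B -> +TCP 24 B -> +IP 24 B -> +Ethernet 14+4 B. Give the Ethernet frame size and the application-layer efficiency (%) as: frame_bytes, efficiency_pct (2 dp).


TCP segment = 1001 + 24 = 1025 B
IP packet = 1025 + 24 = 1049 B
Ethernet frame = 1049 + 14 + 4 = 1067 B
Efficiency = app / frame = 1001 / 1067 = 0.938144 = 93.8144% -> 93.81% (2 dp)

1067, 93.81


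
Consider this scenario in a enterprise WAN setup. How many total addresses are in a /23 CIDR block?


Given: CIDR prefix /23
Host bits = 32 - 23 = 9
Total addresses = 2^9 = 512

512


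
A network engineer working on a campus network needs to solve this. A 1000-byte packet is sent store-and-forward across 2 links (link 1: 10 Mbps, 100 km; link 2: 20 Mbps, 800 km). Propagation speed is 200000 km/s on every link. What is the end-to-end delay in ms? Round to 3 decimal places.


Packet = 1000 bytes = 8000 bits. Store-and-forward: sum (t_trans + t_prop) per link.
Link 1: t_trans = 8000/(10*10^6) s = 0.8000 ms; t_prop = 100/200000 s = 0.5000 ms; subtotal = 1.3000 ms
Link 2: t_trans = 8000/(20*10^6) s = 0.4000 ms; t_prop = 800/200000 s = 4.0000 ms; subtotal = 4.4000 ms
End-to-end = 1.3000 + 4.4000 = 5.7000 ms -> 5.700 ms (3 dp)

5.700


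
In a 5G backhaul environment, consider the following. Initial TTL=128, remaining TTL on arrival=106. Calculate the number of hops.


Given: initial TTL = 128, received TTL = 106
Hops = initial TTL - received TTL
Hops = 128 - 106 = 22

22


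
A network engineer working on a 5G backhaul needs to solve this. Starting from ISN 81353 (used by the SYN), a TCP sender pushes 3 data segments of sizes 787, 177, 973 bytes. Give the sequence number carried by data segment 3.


The SYN occupies sequence number ISN = 81353, so the first data byte is ISN + 1 = 81354.
SEQ of data segment i = (ISN + 1) + sum of payload sizes of segments 1..i-1.
Segment 1: SEQ = 81354, payload = 787 bytes
Segment 2: SEQ = 82141, payload = 177 bytes
Segment 3: SEQ = 82318, payload = 973 bytes
SEQ of segment 3 = 81354 + 787 + 177 = 82318

82318


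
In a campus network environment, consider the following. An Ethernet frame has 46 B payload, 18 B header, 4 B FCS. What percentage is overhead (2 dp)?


Given: payload = 46 B, header = 18 B, trailer = 4 B
Overhead bytes = header + trailer = 18 + 4 = 22
Total frame = payload + overhead = 46 + 22 = 68
Overhead % = 22 / 68 * 100 = 32.3529% -> 32.35% (2 dp)

32.35


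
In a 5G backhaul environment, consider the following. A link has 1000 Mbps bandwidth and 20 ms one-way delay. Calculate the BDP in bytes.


Given: bandwidth = 1000 Mbps, delay = 20 ms
BDP in bits = 1000 * 10^6 * 20 / 1000
BDP in bits = 20000000
BDP in bytes = 20000000 / 8 = 2500000

2500000


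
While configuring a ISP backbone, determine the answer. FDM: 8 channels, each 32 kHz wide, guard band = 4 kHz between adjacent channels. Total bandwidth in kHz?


Given: 8 channels, 32 kHz each, guard = 4 kHz
Channel bandwidth = 8 * 32 = 256 kHz
Guard bands = 7 gaps * 4 kHz = 28 kHz
Total = 256 + 28 = 284 kHz

284


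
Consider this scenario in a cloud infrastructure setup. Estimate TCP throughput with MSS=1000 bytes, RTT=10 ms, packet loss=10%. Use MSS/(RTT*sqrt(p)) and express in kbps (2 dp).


Given: MSS = 1000 bytes, RTT = 10 ms, loss = 10%
RTT in seconds = 10 / 1000 = 0.01
Loss rate = 10% = 0.1
sqrt(loss) = sqrt(0.1) = 0.316227766017
Throughput (bytes/s) = 1000 / (0.01 * 0.316227766017) = 316227.7660
Throughput (kbps) = 316227.7660 * 8 / 1000 = 2529.822128 -> 2529.82 kbps (2 dp)

2529.82


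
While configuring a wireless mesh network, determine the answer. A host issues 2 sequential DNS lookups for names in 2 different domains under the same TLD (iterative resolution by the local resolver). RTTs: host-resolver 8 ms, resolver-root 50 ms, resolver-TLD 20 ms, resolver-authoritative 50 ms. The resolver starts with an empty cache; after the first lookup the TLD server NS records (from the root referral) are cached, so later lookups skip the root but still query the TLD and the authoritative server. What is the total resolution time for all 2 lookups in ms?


Lookup 1 (cold cache): local + root + TLD + auth = 8 + 50 + 20 + 50 = 128 ms
Lookups 2..2 (TLD NS cached -> skip root; new domain -> still ask TLD and auth): local + TLD + auth = 8 + 20 + 50 = 78 ms each
Remaining 1 lookups: 1 * 78 = 78 ms
Total = 128 + 78 = 206 ms

206


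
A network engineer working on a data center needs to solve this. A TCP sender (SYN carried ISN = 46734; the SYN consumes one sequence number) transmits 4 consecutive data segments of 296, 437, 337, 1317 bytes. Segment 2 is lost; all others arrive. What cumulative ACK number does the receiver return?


SYN uses sequence number 46734; first data byte = ISN + 1 = 46735.
Segment 1: SEQ = 46735, len = 296 B, covers [46735, 47030]
Segment 2: SEQ = 47031, len = 437 B, covers [47031, 47467] [LOST]
Segment 3: SEQ = 47468, len = 337 B, covers [47468, 47804]
Segment 4: SEQ = 47805, len = 1317 B, covers [47805, 49121]
In-order data received: bytes [46735, 47030] (segments 1..1).
Segment 2 missing -> gap begins at byte 47031; later segments buffered out of order.
Cumulative ACK = next expected in-order byte = 46735 + 296 = 47031

47031


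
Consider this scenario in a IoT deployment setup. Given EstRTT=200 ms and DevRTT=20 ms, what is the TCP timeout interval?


Given: EstRTT = 200 ms, DevRTT = 20 ms
Timeout = EstRTT + 4 * DevRTT
4 * DevRTT = 4 * 20 = 80
Timeout = 200 + 80 = 280 ms

280


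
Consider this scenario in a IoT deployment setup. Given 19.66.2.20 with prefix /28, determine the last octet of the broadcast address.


Given: IP = 19.66.2.20, prefix = /28
Host bits = 32 - 28 = 4
Network last octet = 20 AND mask = 16
Host part size = 2^4 - 1 = 15
Broadcast last octet = 16 OR 15 = 31

31


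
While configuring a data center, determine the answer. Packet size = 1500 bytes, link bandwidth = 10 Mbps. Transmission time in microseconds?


Given: packet = 1500 bytes, bandwidth = 10 Mbps
Packet in bits = 1500 * 8 = 12000 bits
Bandwidth = 10 * 10^6 = 10000000 bps
Time = 12000 / 10000000 seconds
Time in us = 12000 * 10^6 / 10000000 = 1200

1200


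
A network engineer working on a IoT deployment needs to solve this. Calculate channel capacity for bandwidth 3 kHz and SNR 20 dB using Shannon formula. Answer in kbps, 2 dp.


Given: B = 3 kHz, SNR = 20 dB
SNR linear = 10^(20/10) = 100
1 + SNR = 101
log2(101) = 6.6582114828
C = 3 * 1000 * 6.6582114828 = 19974.6344 bps
C = 19.974634 kbps -> 19.97 kbps (2 dp)

19.97


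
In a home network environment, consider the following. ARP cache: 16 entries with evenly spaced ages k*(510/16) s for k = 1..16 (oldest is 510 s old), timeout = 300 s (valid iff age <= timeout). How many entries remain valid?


Ages are k * 510/16 s for k = 1..16 (spacing = 31.8750 s).
Entry k is valid iff k * 510/16 <= 300 iff k <= 16 * 300 / 510 = 9.4118
n_valid = floor(9.4118) = 9
(n_stale = 16 - 9 = 7)

9


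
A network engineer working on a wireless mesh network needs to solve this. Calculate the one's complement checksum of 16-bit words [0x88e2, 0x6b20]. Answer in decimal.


Given words: [0x88e2, 0x6b20]
Step 1: Sum all words
Raw sum = 35042 + 27424 = 62466
One's complement = ~62466 & 0xFFFF = 3069

3069


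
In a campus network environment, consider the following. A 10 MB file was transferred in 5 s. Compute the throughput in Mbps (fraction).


Given: file = 10 MB, time = 5 s
File in Mb = 10 * 8 = 80 Mb
Throughput = 80 / 5 Mbps
Throughput = 16 Mbps

16


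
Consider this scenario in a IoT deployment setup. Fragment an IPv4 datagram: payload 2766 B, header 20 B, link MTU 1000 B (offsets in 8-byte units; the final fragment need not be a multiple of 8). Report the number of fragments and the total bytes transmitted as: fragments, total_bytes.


Max data per non-final fragment = floor((MTU - header)/8)*8 = floor((1000 - 20)/8)*8 = floor(980/8)*8 = 976 B
Final fragment needs no 8-byte alignment: it can carry up to MTU - header = 980 B
Non-final fragments needed = ceil((payload - 980) / 976) = ceil(1786/976) = ceil(1.8299) = 2
Number of fragments = 2 + 1 = 3
Fragment sizes (data): 2 * 976 B + 814 B (last, 814 <= 980 OK)
Total bytes sent = payload + n_frags * header = 2766 + 3*20 = 2766 + 60 = 2826 B

3, 2826


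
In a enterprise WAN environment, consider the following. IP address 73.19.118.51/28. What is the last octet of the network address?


Given: IP = 73.19.118.51, prefix = /28
Subnet mask = 255.255.255.240
Last octet of IP: 51
Last octet of mask: 240
Network last octet = 51 AND 240 = 48

48


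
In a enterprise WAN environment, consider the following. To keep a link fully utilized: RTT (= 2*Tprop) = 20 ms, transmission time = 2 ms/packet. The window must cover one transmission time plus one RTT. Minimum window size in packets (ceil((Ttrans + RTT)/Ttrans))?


Given: Ttrans = 2 ms, RTT = 20 ms (= 2 * Tprop, Tprop = 10 ms)
Time until first ACK returns = Ttrans + RTT = 2 + 20 = 22 ms
Need W * Ttrans >= Ttrans + RTT  ->  W >= (Ttrans + RTT) / Ttrans
(Ttrans + RTT) / Ttrans = 22 / 2 = 11
W_min = ceil(11) = 11

11


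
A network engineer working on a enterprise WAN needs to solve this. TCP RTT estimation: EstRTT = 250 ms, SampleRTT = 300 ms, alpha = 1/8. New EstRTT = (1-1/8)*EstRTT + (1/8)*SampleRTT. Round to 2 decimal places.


Given: EstRTT = 250 ms, SampleRTT = 300 ms, alpha = 1/8
New EstRTT = (1 - alpha) * EstRTT + alpha * SampleRTT
(7/8) * 250 = 218.75
(1/8) * 300 = 37.5
New EstRTT = 218.75 + 37.5 = 256.25 ms -> 256.25 ms (2 dp)

256.25


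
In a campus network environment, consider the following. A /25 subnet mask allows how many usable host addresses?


Given: subnet mask /25
Host bits = 32 - 25 = 7
Total addresses = 2^7 = 128
Usable hosts = 128 - 2 (network + broadcast) = 126

126


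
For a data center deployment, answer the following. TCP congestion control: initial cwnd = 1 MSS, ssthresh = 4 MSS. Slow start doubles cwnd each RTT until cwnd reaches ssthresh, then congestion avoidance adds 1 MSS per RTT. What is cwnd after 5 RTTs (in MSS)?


RTT 0: cwnd = 1 MSS (initial)
RTT 1: cwnd = 2 MSS (slow start, doubled)
RTT 2: cwnd = 4 MSS (slow start, doubled)
RTT 3: cwnd = 5 MSS (congestion avoidance, +1)
RTT 4: cwnd = 6 MSS (congestion avoidance, +1)
RTT 5: cwnd = 7 MSS (congestion avoidance, +1)

7


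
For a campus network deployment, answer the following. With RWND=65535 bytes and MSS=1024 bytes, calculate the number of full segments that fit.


Given: RWND = 65535 bytes, MSS = 1024 bytes
Full segments = floor(RWND / MSS)
Full segments = floor(65535 / 1024)
Full segments = floor(63.999) = 63

63


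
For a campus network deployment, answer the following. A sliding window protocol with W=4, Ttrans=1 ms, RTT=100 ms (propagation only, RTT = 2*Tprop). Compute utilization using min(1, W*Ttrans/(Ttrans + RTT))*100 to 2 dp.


Given: W = 4, Ttrans = 1 ms, RTT = 100 ms (= 2 * Tprop, Tprop = 50 ms)
Cycle time = Ttrans + RTT = 1 + 100 = 101 ms (first packet sent until its ACK returns)
W * Ttrans = 4 * 1 = 4 ms of sending per cycle
W * Ttrans / (Ttrans + RTT) = 4 / 101 = 0.039604
U = min(1, 0.039604) = 0.039604
U% = 3.96%

3.96


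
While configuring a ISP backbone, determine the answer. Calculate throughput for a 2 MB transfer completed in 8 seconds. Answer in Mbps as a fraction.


Given: file = 2 MB, time = 8 s
File in Mb = 2 * 8 = 16 Mb
Throughput = 16 / 8 Mbps
Throughput = 2 Mbps

2


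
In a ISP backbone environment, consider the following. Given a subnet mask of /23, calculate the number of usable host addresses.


Given: subnet mask /23
Host bits = 32 - 23 = 9
Total addresses = 2^9 = 512
Usable hosts = 512 - 2 (network + broadcast) = 510

510


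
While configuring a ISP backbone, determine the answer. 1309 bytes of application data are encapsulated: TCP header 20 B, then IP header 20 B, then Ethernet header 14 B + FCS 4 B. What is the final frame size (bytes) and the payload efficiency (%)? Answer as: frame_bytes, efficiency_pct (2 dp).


TCP segment = 1309 + 20 = 1329 B
IP packet = 1329 + 20 = 1349 B
Ethernet frame = 1349 + 14 + 4 = 1367 B
Efficiency = app / frame = 1309 / 1367 = 0.957571 = 95.7571% -> 95.76% (2 dp)

1367, 95.76


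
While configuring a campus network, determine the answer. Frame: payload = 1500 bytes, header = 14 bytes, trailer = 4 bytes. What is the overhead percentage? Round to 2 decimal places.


Given: payload = 1500 B, header = 14 B, trailer = 4 B
Overhead bytes = header + trailer = 14 + 4 = 18
Total frame = payload + overhead = 1500 + 18 = 1518
Overhead % = 18 / 1518 * 100 = 1.1858% -> 1.19% (2 dp)

1.19


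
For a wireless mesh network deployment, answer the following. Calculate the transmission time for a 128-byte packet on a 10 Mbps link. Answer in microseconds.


Given: packet = 128 bytes, bandwidth = 10 Mbps
Packet in bits = 128 * 8 = 1024 bits
Bandwidth = 10 * 10^6 = 10000000 bps
Time = 1024 / 10000000 seconds
Time in us = 1024 * 10^6 / 10000000 = 102.4

102.4


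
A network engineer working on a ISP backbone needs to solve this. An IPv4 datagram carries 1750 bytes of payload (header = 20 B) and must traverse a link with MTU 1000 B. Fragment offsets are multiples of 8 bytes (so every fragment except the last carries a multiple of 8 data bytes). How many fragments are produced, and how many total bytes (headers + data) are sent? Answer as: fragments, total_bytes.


Max data per non-final fragment = floor((MTU - header)/8)*8 = floor((1000 - 20)/8)*8 = floor(980/8)*8 = 976 B
Final fragment needs no 8-byte alignment: it can carry up to MTU - header = 980 B
Non-final fragments needed = ceil((payload - 980) / 976) = ceil(770/976) = ceil(0.7889) = 1
Number of fragments = 1 + 1 = 2
Fragment sizes (data): 1 * 976 B + 774 B (last, 774 <= 980 OK)
Total bytes sent = payload + n_frags * header = 1750 + 2*20 = 1750 + 40 = 1790 B

2, 1790


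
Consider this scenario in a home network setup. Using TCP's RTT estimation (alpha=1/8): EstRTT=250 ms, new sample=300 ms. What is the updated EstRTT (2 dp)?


Given: EstRTT = 250 ms, SampleRTT = 300 ms, alpha = 1/8
New EstRTT = (1 - alpha) * EstRTT + alpha * SampleRTT
(7/8) * 250 = 218.75
(1/8) * 300 = 37.5
New EstRTT = 218.75 + 37.5 = 256.25 ms -> 256.25 ms (2 dp)

256.25


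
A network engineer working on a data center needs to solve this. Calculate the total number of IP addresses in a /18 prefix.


Given: CIDR prefix /18
Host bits = 32 - 18 = 14
Total addresses = 2^14 = 16384

16384


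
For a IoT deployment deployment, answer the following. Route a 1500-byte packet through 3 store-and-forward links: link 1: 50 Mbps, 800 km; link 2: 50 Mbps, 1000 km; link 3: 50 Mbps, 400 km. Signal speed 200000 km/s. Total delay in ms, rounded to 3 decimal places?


Packet = 1500 bytes = 12000 bits. Store-and-forward: sum (t_trans + t_prop) per link.
Link 1: t_trans = 12000/(50*10^6) s = 0.2400 ms; t_prop = 800/200000 s = 4.0000 ms; subtotal = 4.2400 ms
Link 2: t_trans = 12000/(50*10^6) s = 0.2400 ms; t_prop = 1000/200000 s = 5.0000 ms; subtotal = 5.2400 ms
Link 3: t_trans = 12000/(50*10^6) s = 0.2400 ms; t_prop = 400/200000 s = 2.0000 ms; subtotal = 2.2400 ms
End-to-end = 4.2400 + 5.2400 + 2.2400 = 11.7200 ms -> 11.720 ms (3 dp)

11.720
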